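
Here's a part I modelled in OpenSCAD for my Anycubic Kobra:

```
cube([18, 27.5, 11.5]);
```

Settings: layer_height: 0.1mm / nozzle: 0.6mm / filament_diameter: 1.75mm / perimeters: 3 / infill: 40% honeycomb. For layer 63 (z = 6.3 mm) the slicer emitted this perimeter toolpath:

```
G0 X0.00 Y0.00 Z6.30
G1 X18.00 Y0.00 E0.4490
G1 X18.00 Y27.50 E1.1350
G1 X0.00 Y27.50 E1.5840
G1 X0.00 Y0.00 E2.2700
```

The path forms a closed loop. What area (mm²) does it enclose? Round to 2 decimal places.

Apply the shoelace formula to the sequence of (X, Y) vertices; enclosed area = 495.00 mm².

495.00 mm²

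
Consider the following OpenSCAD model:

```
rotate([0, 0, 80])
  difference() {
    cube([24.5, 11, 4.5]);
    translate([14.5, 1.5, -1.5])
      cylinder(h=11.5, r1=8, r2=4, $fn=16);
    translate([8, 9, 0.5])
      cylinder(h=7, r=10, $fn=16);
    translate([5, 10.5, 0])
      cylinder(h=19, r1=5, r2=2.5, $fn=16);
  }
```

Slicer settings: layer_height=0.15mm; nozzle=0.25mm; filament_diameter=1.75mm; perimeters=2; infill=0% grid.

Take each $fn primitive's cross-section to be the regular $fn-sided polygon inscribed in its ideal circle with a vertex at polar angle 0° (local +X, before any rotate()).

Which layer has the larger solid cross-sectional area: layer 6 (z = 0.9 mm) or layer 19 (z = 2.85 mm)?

layer 19 (z = 2.85 mm)

Layer 6 (z = 0.9): the cube is present — its section is the full 24.5×11 rectangle (area 269.50 mm²); the cone at (14.5, 1.5): at t=0.209 of its height the radius interpolates to r₁+(r₂−r₁)t = 7.165, giving a regular 16-gon of that circumradius (area = (16/2)·7.165²·sin(360°/16) = 157.18 mm²); the r=10 cylinder at (8, 9) contributes a regular 16-gon of circumradius 10 (area = (16/2)·10.000²·sin(360°/16) = 306.15 mm²); the cone at (5, 10.5) (r1=5→r2=2.5) has section circumradius 4.882 here — a regular 16-gon (area = (16/2)·4.882²·sin(360°/16) = 72.95 mm²); Taking the first minus the rest: starting from the 24.5×11 cube (269.50 mm²), the cone at (14.5, 1.5) partially overlaps it — only the 99.64 mm² overlap (of its 157.18 mm²) is removed, clipping the outline; the r=10 cylinder at (8, 9) partially overlaps it — only the 113.42 mm² overlap (of its 306.15 mm²) is removed, clipping the outline; the cone at (5, 10.5) misses the remaining region (no effect) — area = 56.45 mm²; (rotated 80° about Z; rotation is an isometry so areas/perimeters/island counts are preserved). So its area = 56.45 mm². Layer 19 (z = 2.85): the 24.5×11 cube contributes its full rectangle (area 269.50 mm²); the cone at (14.5, 1.5) contributes a regular 16-gon of circumradius 6.487 (interpolated between r1=8 and r2=4 at t=0.378) (area = (16/2)·6.487²·sin(360°/16) = 128.83 mm²); the r=10 cylinder at (8, 9) gives a regular 16-gon of circumradius 10 (constant along its height) (area = (16/2)·10.000²·sin(360°/16) = 306.15 mm²); the cone at (5, 10.5) contributes a regular 16-gon of circumradius 4.625 (interpolated between r1=5 and r2=2.5 at t=0.150) (area = (16/2)·4.625²·sin(360°/16) = 65.49 mm²); Subtracting the remaining from the first: starting from the 24.5×11 cube (269.50 mm²), the cone at (14.5, 1.5) partially overlaps it — only the 83.43 mm² overlap (of its 128.83 mm²) is removed, clipping the outline; the r=10 cylinder at (8, 9) partially overlaps it — only the 123.75 mm² overlap (of its 306.15 mm²) is removed, clipping the outline; the cone at (5, 10.5) misses the remaining region (no effect) — area = 62.32 mm²; (whole slice rotated 80° about Z — lengths, areas and connectivity unchanged). So its area = 62.32 mm². Layer 19 is larger (62.32 vs 56.45 mm²).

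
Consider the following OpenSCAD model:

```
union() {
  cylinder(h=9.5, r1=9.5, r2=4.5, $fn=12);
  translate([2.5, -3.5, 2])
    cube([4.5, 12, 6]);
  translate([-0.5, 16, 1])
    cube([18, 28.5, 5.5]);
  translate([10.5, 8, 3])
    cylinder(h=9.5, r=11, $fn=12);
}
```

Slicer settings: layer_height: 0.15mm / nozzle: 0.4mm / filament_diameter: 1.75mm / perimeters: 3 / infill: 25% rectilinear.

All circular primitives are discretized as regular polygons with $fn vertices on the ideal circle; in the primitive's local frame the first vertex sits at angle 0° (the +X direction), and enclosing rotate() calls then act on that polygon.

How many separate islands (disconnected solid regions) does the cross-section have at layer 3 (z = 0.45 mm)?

At z = 0.45 mm: the cone contributes a regular 12-gon of circumradius 9.263 (interpolated between r1=9.5 and r2=4.5 at t=0.047); the cube at (2.5, -3.5) does not reach this height (z outside [2, 8]); the cube at (-0.5, 16) is not intersected at this z (z outside [1, 6.5]); the cylinder at (10.5, 8) does not reach this height (z outside [3, 12.5]); Merging all regions: only the cone is present, so the union is just that shape — 1 connected region. Overall, the cross-section is a single solid region. Island count = 1.

1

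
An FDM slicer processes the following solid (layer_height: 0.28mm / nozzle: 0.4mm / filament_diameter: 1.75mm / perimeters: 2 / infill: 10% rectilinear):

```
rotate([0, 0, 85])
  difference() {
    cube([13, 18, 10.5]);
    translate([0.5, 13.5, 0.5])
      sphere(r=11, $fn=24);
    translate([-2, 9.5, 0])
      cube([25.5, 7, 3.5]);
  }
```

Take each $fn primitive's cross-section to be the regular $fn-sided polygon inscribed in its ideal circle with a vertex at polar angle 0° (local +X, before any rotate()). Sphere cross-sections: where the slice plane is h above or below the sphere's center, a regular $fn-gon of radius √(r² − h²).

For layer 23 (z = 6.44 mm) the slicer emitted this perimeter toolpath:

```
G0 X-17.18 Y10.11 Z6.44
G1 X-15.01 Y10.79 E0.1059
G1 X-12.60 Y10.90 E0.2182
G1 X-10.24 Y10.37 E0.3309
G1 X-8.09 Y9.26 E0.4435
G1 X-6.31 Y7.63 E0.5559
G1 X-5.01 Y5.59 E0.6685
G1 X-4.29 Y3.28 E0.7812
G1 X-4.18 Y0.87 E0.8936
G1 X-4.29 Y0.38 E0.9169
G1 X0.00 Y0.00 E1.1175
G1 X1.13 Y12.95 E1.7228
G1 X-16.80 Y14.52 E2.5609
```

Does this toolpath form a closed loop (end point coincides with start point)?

no

Start point (G0): (-17.18, 10.11). End point (last G1): the path does not return to the start — open.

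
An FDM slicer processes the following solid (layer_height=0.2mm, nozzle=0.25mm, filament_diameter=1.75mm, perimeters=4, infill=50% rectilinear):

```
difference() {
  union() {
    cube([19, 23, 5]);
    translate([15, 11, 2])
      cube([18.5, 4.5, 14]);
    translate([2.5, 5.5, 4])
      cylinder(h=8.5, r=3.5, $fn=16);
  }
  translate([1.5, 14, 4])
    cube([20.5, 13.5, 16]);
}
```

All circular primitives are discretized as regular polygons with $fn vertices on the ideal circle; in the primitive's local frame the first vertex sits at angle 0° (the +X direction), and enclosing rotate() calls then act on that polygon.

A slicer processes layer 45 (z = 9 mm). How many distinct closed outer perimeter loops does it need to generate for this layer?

At z = 9 mm: the cube is not intersected at this z (z outside [0, 5]); the cube at (15, 11) is present — its section is the full 18.5×4.5 rectangle; the r=3.5 cylinder at (2.5, 5.5) gives a regular 16-gon of circumradius 3.5 (constant along its height); Taking the union: the 2 present regions are separate (no shared area or edge), so areas and boundary lengths simply add and each stays a separate island — 2 connected regions; the 20.5×13.5 cube at (1.5, 14) contributes its full rectangle; Taking the first minus the rest: starting from the result so far, the 20.5×13.5 cube at (1.5, 14) partially overlaps it — only the 10.50 mm² overlap (of its 276.75 mm²) is removed, clipping the outline — 2 connected regions. The result has 2 disconnected regions.

2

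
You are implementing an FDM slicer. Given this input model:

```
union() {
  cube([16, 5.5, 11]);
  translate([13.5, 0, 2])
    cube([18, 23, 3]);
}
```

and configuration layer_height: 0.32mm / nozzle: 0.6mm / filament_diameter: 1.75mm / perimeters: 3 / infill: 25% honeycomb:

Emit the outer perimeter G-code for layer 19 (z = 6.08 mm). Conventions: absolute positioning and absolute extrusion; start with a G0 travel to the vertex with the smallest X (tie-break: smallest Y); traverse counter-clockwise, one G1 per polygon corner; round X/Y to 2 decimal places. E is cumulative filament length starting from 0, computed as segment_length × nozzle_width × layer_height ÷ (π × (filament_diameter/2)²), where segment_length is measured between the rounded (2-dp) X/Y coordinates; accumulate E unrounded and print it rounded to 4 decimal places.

G0 X0.00 Y0.00 Z6.08
G1 X16.00 Y0.00 E1.2772
G1 X16.00 Y5.50 E1.7162
G1 X0.00 Y5.50 E2.9934
G1 X0.00 Y0.00 E3.4324

At z = 6.08 mm: the 16×5.5 cube contributes its full rectangle; the cube at (13.5, 0) is absent (z outside [2, 5]); Combining (union): only the 16×5.5 cube is present, so the union is just that shape — 1 connected region. The outline is a single polygon with 4 vertices. Extrusion per mm of travel: 0.6 × 0.32 / (π × 0.875²) = 0.079824. Accumulating E over each segment gives final E = 3.4324.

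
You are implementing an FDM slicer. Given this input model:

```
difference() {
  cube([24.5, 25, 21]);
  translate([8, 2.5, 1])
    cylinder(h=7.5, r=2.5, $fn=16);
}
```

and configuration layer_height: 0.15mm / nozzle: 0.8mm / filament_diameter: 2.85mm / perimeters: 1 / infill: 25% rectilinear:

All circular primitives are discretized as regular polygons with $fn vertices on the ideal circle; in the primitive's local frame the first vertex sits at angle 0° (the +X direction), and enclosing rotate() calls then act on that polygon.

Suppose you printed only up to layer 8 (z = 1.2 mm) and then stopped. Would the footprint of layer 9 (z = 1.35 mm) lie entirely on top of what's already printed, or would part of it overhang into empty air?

entirely on top

Compare the two slices. At z = 1.2: the cube is present — its section is the full 24.5×25 rectangle (area 612.50 mm²); the r=2.5 cylinder at (8, 2.5) gives a regular 16-gon of circumradius 2.5 (constant along its height) (area = (16/2)·2.500²·sin(360°/16) = 19.13 mm²); After the difference (first − rest): starting from the 24.5×25 cube (612.50 mm²), the r=2.5 cylinder at (8, 2.5) lies inside it touching the edge (removes its full 19.13 mm²) — area = 593.37 mm². At z = 1.35: the cube is present — its section is the full 24.5×25 rectangle (area 612.50 mm²); the r=2.5 cylinder at (8, 2.5) gives a regular 16-gon of circumradius 2.5 (constant along its height) (area = (16/2)·2.500²·sin(360°/16) = 19.13 mm²); After the difference (first − rest): starting from the 24.5×25 cube (612.50 mm²), the r=2.5 cylinder at (8, 2.5) lies inside it touching the edge (removes its full 19.13 mm²) — area = 593.37 mm². Checking containment: the cross-section at z = 1.35 is a subset of the cross-section at z = 1.2.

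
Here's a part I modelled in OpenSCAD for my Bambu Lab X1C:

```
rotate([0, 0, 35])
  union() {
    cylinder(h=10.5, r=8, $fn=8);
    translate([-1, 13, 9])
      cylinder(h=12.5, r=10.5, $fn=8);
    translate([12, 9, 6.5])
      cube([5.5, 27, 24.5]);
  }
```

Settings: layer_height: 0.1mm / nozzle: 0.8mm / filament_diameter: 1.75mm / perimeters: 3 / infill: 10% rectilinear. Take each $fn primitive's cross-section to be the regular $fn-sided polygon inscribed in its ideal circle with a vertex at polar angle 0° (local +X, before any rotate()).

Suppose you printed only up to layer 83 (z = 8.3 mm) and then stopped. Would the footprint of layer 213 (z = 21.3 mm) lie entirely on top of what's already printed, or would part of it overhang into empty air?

Compare the two slices. At z = 8.3: the cylinder: section is a regular 8-gon, circumradius r=8 (area = (8/2)·8.000²·sin(360°/8) = 181.02 mm²); the cylinder at (-1, 13) does not reach this height (z outside [9, 21.5]); the cube at (12, 9) (footprint 5.5×27) is included at this height (area 148.50 mm²); Taking the union: the 2 present regions are separate (no shared area or edge), so areas and boundary lengths simply add and each stays a separate island — area = 329.52 mm²; (whole slice rotated 35° about Z — lengths, areas and connectivity unchanged). At z = 21.3: the cylinder is not intersected at this z (z outside [0, 10.5]); the cylinder at (-1, 13): section is a regular 8-gon, circumradius r=10.5 (area = (8/2)·10.500²·sin(360°/8) = 311.83 mm²); the cube at (12, 9) (footprint 5.5×27) is included at this height (area 148.50 mm²); Merging all regions: the 2 present regions are separate (no shared area or edge), so areas and boundary lengths simply add and each stays a separate island — area = 460.33 mm²; (whole slice rotated 35° about Z — lengths, areas and connectivity unchanged). Checking containment: at z = 21.3 the cross-section extends beyond the z = 8.3 cross-section by about 276.24 mm².

part overhangs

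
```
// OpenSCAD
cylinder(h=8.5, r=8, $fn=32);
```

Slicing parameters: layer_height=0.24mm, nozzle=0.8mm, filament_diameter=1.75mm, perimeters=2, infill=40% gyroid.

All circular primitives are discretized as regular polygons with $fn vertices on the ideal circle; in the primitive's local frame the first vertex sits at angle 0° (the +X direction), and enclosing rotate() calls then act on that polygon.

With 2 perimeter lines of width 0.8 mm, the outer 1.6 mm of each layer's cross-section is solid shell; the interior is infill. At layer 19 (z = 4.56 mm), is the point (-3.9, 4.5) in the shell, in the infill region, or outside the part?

infill

At z = 4.56 mm: the cylinder: section is a regular 32-gon, circumradius r=8. Overall, the cross-section is a single solid region. The nearest boundary edge runs (-4.44, 6.65)→(-5.66, 5.66); distance from the point to it = 2.01 mm. The point is inside the cross-section and 2.01 mm from the nearest boundary — more than the 1.6 mm shell width (2 × 0.8), so it's in the infill interior.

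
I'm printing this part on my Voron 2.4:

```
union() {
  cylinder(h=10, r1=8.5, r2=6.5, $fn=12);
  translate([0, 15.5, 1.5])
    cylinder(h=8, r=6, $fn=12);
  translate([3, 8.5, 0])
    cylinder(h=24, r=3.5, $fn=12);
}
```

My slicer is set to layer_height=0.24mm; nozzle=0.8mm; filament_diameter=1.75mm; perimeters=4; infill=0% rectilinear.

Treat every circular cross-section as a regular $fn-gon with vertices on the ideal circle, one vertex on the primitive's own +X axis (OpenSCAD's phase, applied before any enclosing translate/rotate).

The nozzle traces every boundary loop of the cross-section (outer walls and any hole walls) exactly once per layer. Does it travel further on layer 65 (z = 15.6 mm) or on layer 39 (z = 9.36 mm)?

Layer 65 (z = 15.6): the cone is absent (z outside [0, 10]); the cylinder at (0, 15.5) is not intersected at this z (z outside [1.5, 9.5]); the r=3.5 cylinder at (3, 8.5) gives a regular 12-gon of circumradius 3.5 (constant along its height) (perimeter = 2·12·3.500·sin(180°/12) = 21.74 mm); Combining (union): only the r=3.5 cylinder at (3, 8.5) is present, so the union is just that shape — boundary = 21.74 mm. So its perimeter = 21.74 mm. Layer 39 (z = 9.36): the cone: at t=0.936 of its height the radius interpolates to r₁+(r₂−r₁)t = 6.628, giving a regular 12-gon of that circumradius (perimeter = 2·12·6.628·sin(180°/12) = 41.17 mm); the cylinder at (0, 15.5): section is a regular 12-gon, circumradius r=6 (perimeter = 2·12·6.000·sin(180°/12) = 37.27 mm); the cylinder at (3, 8.5): section is a regular 12-gon, circumradius r=3.5 (perimeter = 2·12·3.500·sin(180°/12) = 21.74 mm); Combining (union): the regions partially overlap (shared area 8.05 mm²), so the edge portions inside another operand are dropped and the merged outline is re-measured after clipping — boundary = 80.94 mm. So its perimeter = 80.94 mm. Layer 39 is larger (80.94 vs 21.74 mm).

layer 39 (z = 9.36 mm)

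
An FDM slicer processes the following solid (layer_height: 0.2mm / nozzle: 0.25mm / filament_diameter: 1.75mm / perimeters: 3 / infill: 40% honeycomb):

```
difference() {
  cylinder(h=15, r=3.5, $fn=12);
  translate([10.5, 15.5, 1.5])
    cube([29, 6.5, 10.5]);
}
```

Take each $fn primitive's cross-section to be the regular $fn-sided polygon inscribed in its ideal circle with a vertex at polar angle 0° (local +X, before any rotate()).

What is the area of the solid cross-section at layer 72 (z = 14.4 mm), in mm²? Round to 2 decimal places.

At z = 14.4 mm: the r=3.5 cylinder contributes a regular 12-gon of circumradius 3.5 (area = (12/2)·3.500²·sin(360°/12) = 36.75 mm²); the cube at (10.5, 15.5) is absent (z outside [1.5, 12]); Subtracting the remaining from the first: none of the subtracted shapes is present at this height, so the r=3.5 cylinder is unchanged — area = 36.75 mm². Overall, the cross-section is a single solid region. Net area = 36.75 mm².

36.75 mm²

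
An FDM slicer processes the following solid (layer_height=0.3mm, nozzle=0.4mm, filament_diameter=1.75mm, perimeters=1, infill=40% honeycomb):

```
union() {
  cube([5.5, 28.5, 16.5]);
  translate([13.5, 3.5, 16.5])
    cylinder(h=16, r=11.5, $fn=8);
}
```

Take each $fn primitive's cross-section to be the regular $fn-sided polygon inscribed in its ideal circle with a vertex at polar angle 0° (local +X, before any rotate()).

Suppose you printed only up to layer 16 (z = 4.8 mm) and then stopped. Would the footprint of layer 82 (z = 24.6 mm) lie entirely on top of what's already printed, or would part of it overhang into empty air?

Compare the two slices. At z = 4.8: the cube is present — its section is the full 5.5×28.5 rectangle (area 156.75 mm²); the cylinder at (13.5, 3.5) is absent (z outside [16.5, 32.5]); Combining (union): only the 5.5×28.5 cube is present, so the union is just that shape — area = 156.75 mm². At z = 24.6: the cube is not intersected at this z (z outside [0, 16.5]); the r=11.5 cylinder at (13.5, 3.5) contributes a regular 8-gon of circumradius 11.5 (area = (8/2)·11.500²·sin(360°/8) = 374.06 mm²); Merging all regions: only the r=11.5 cylinder at (13.5, 3.5) is present, so the union is just that shape — area = 374.06 mm². Checking containment: at z = 24.6 the cross-section extends beyond the z = 4.8 cross-section by about 349.58 mm².

part overhangs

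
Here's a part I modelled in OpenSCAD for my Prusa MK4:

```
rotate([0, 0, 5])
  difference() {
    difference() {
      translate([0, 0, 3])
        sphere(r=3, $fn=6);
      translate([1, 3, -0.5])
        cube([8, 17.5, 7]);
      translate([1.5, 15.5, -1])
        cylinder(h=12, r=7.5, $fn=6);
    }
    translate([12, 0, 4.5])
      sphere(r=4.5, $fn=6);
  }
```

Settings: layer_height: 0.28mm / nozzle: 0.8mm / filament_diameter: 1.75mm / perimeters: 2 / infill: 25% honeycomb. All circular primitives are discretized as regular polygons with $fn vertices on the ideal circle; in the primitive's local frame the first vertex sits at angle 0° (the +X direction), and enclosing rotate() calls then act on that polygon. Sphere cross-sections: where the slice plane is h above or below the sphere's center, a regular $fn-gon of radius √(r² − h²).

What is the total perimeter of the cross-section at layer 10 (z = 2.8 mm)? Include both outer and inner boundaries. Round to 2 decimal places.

At z = 2.8 mm: the r=3 sphere slices to a regular 6-gon of circumradius 2.993 (√(r²−h²) with h=0.2 from center) (perimeter = 2·6·2.993·sin(180°/6) = 17.96 mm); the 8×17.5 cube at (1, 3) contributes its full rectangle (perimeter 51.00 mm); the r=7.5 cylinder at (1.5, 15.5) gives a regular 6-gon of circumradius 7.5 (constant along its height) (perimeter = 2·6·7.500·sin(180°/6) = 45.00 mm); Taking the first minus the rest: starting from the r=3 sphere, the 8×17.5 cube at (1, 3) misses the remaining region (no effect); the r=7.5 cylinder at (1.5, 15.5) misses the remaining region (no effect) — boundary = 17.96 mm; the r=4.5 sphere at (12, 0) contributes a regular 6-gon of circumradius √(4.5²−1.7²) = 4.167 (perimeter = 2·6·4.167·sin(180°/6) = 25.00 mm); After the difference (first − rest): starting from that combined region, the r=4.5 sphere at (12, 0) misses the remaining region (no effect) — boundary = 17.96 mm; (whole slice rotated 5° about Z — lengths, areas and connectivity unchanged). Overall, the cross-section is a single solid region. Total boundary length (outer) = 17.96 mm.

17.96 mm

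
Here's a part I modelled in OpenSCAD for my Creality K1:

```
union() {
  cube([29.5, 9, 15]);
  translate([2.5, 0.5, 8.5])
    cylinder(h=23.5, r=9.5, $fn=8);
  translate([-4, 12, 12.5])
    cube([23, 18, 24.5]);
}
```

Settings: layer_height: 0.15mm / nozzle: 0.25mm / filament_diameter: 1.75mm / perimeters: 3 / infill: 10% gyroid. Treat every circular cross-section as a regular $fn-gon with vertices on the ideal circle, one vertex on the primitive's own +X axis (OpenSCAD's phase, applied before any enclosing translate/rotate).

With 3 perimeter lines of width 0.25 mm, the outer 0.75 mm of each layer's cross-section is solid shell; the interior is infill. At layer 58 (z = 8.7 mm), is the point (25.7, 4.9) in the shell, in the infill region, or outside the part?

At z = 8.7 mm: the 29.5×9 cube contributes its full rectangle; the r=9.5 cylinder at (2.5, 0.5) gives a regular 8-gon of circumradius 9.5 (constant along its height); the cube at (-4, 12) is not intersected at this z (z outside [12.5, 37]); Taking the union: the regions partially overlap (shared area 89.81 mm²), so overlapping operands fuse into one piece — 1 connected region. Overall, the cross-section is a single solid region. The nearest boundary edge runs (29.50, 9.00)→(29.50, 0.00); distance from the point to it = 3.80 mm. The point is inside the cross-section and 3.80 mm from the nearest boundary — more than the 0.75 mm shell width (3 × 0.25), so it's in the infill interior.

infill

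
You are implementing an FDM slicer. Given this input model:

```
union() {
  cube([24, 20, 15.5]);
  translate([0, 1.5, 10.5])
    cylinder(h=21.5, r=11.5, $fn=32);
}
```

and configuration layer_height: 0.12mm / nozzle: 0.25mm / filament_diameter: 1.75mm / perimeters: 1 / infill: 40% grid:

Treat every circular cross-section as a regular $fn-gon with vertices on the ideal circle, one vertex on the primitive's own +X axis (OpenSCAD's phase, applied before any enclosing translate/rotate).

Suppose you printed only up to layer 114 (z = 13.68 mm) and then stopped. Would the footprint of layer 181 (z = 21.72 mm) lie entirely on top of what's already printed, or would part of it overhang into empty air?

Compare the two slices. At z = 13.68: the cube is present — its section is the full 24×20 rectangle (area 480.00 mm²); the r=11.5 cylinder at (0, 1.5) gives a regular 32-gon of circumradius 11.5 (constant along its height) (area = (32/2)·11.500²·sin(360°/32) = 412.81 mm²); Combining (union): the regions partially overlap — summed areas 892.81 mm² minus the doubly-counted overlap 120.34 mm² gives 772.47 mm² — area = 772.47 mm². At z = 21.72: the cube is not intersected at this z (z outside [0, 15.5]); the cylinder at (0, 1.5): section is a regular 32-gon, circumradius r=11.5 (area = (32/2)·11.500²·sin(360°/32) = 412.81 mm²); Taking the union: only the r=11.5 cylinder at (0, 1.5) is present, so the union is just that shape — area = 412.81 mm². Checking containment: the cross-section at z = 21.72 is a subset of the cross-section at z = 13.68.

entirely on top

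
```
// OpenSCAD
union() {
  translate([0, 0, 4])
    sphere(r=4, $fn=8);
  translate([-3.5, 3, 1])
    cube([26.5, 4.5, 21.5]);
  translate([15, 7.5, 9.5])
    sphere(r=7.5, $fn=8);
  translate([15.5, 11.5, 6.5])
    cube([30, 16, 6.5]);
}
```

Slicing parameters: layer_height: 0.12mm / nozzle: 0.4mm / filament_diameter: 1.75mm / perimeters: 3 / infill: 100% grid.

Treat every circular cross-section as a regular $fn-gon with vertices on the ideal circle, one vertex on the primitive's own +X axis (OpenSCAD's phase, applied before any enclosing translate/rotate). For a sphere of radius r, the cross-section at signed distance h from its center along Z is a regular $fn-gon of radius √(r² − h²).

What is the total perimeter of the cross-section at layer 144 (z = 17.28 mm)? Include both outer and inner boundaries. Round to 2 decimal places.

62.00 mm

At z = 17.28 mm: the sphere does not reach this height (|z−center|=13.280 > r=4); the 26.5×4.5 cube at (-3.5, 3) contributes its full rectangle (perimeter 62.00 mm); the sphere at (15, 7.5) is not intersected at this z (|z−center|=7.780 > r=7.5); the cube at (15.5, 11.5) is not intersected at this z (z outside [6.5, 13]); Combining (union): only the 26.5×4.5 cube at (-3.5, 3) is present, so the union is just that shape — boundary = 62.00 mm. Overall, the cross-section is a single solid region. Total boundary length (outer) = 62.00 mm.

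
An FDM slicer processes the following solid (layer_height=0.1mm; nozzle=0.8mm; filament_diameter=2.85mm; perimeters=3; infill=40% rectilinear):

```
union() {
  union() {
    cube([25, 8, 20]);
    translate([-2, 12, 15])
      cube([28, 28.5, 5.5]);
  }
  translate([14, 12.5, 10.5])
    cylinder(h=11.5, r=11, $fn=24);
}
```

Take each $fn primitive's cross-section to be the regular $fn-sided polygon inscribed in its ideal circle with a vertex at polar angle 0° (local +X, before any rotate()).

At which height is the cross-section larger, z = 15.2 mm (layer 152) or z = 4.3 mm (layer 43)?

Layer 152 (z = 15.2): the cube is present — its section is the full 25×8 rectangle (area 200.00 mm²); the cube at (-2, 12) (footprint 28×28.5) is included at this height (area 798.00 mm²); Combining (union): the 2 present regions are separate (no shared area or edge), so areas and boundary lengths simply add and each stays a separate island — area = 998.00 mm²; the r=11 cylinder at (14, 12.5) contributes a regular 24-gon of circumradius 11 (area = (24/2)·11.000²·sin(360°/24) = 375.81 mm²); Taking the union: the regions partially overlap — summed areas 1373.81 mm² minus the doubly-counted overlap 291.21 mm² gives 1082.59 mm² — area = 1082.59 mm². So its area = 1082.59 mm². Layer 43 (z = 4.3): the cube (footprint 25×8) is included at this height (area 200.00 mm²); the cube at (-2, 12) is not intersected at this z (z outside [15, 20.5]); Combining (union): only the 25×8 cube is present, so the union is just that shape — area = 200.00 mm²; the cylinder at (14, 12.5) is not intersected at this z (z outside [10.5, 22]); Merging all regions: only that combined region is present, so the union is just that shape — area = 200.00 mm². So its area = 200.00 mm². Layer 152 is larger (1082.59 vs 200.00 mm²).

layer 152 (z = 15.2 mm)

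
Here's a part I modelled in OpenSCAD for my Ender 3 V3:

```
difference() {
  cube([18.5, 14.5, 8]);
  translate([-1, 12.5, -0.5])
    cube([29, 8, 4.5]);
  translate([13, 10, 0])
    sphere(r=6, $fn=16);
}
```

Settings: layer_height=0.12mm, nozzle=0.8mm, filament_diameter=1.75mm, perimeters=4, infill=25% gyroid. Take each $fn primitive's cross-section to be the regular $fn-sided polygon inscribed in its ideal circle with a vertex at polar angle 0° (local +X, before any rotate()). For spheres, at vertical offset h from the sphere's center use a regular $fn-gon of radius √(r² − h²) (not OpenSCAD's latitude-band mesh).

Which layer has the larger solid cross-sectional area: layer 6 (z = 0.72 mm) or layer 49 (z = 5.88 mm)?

layer 49 (z = 5.88 mm)

Layer 6 (z = 0.72): the 18.5×14.5 cube contributes its full rectangle (area 268.25 mm²); the cube at (-1, 12.5) (footprint 29×8) is included at this height (area 232.00 mm²); the r=6 sphere at (13, 10) slices to a regular 16-gon of circumradius 5.957 (√(r²−h²) with h=0.72 from center) (area = (16/2)·5.957²·sin(360°/16) = 108.63 mm²); Taking the first minus the rest: starting from the 18.5×14.5 cube (268.25 mm²), the 29×8 cube at (-1, 12.5) partially overlaps it — only the 37.00 mm² overlap (of its 232.00 mm²) is removed, clipping the outline; the r=6 sphere at (13, 10) partially overlaps it — only the 81.78 mm² overlap (of its 108.63 mm²) is removed, clipping the outline — area = 149.47 mm². So its area = 149.47 mm². Layer 49 (z = 5.88): the cube is present — its section is the full 18.5×14.5 rectangle (area 268.25 mm²); the cube at (-1, 12.5) is not intersected at this z (z outside [-0.5, 4]); the sphere at (13, 10): section is a regular 16-gon, circumradius = √(r²−h²) = √(6²−5.88²) = 1.194 (area = (16/2)·1.194²·sin(360°/16) = 4.36 mm²); Subtracting the remaining from the first: starting from the 18.5×14.5 cube (268.25 mm²), the r=6 sphere at (13, 10) lies wholly inside it (removes its full 4.36 mm² and its 7.45 mm outline becomes a hole wall) — area = 263.89 mm². So its area = 263.89 mm². Layer 49 is larger (263.89 vs 149.47 mm²).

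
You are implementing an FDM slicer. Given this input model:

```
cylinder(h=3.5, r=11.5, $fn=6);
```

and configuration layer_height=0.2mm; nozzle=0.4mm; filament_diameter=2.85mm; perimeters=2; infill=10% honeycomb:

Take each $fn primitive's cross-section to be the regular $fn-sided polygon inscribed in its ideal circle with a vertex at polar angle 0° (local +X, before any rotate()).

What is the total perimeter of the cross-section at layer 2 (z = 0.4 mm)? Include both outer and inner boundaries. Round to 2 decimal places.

At z = 0.4 mm: the r=11.5 cylinder contributes a regular 6-gon of circumradius 11.5 (perimeter = 2·6·11.500·sin(180°/6) = 69.00 mm). Overall, the cross-section is a single solid region. Total boundary length (outer) = 69.00 mm.

69.00 mm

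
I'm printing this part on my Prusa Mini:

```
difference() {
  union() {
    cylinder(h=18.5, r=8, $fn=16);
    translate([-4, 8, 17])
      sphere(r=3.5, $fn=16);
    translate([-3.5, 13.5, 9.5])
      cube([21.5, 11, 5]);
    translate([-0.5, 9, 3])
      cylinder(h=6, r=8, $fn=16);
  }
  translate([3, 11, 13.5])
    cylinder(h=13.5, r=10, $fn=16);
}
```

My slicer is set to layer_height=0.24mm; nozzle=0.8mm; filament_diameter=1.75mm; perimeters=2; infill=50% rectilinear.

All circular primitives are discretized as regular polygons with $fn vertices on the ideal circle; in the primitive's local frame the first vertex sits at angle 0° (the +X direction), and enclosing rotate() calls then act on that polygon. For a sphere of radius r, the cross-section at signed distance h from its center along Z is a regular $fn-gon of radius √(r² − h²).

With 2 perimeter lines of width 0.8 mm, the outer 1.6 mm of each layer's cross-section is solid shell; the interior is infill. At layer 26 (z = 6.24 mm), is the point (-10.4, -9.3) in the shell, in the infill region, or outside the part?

At z = 6.24 mm: the cylinder: section is a regular 16-gon, circumradius r=8; the sphere at (-4, 8) is not intersected at this z (|z−center|=10.760 > r=3.5); the cube at (-3.5, 13.5) is not intersected at this z (z outside [9.5, 14.5]); the cylinder at (-0.5, 9): section is a regular 16-gon, circumradius r=8; Merging all regions: the regions partially overlap (shared area 61.74 mm²), so overlapping operands fuse into one piece — 1 connected region; the cylinder at (3, 11) does not reach this height (z outside [13.5, 27]); Subtracting the remaining from the first: none of the subtracted shapes is present at this height, so that combined region is unchanged — 1 connected region. Overall, the cross-section is a single solid region. The nearest boundary edge runs (-3.06, -7.39)→(-5.66, -5.66); distance from the point to it = 5.98 mm. The point is not inside any of the regions above, so it lies outside the cross-section (5.98 mm from the nearest boundary).

outside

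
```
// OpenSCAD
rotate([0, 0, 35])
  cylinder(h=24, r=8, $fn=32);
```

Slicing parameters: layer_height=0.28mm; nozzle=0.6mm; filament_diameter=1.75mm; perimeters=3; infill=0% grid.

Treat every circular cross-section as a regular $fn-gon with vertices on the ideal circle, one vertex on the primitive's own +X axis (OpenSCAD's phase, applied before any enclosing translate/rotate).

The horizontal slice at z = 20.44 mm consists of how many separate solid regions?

1

At z = 20.44 mm: the r=8 cylinder gives a regular 32-gon of circumradius 8 (constant along its height); (rotated 35° about Z; rotation is an isometry so areas/perimeters/island counts are preserved). The result has 1 disconnected region.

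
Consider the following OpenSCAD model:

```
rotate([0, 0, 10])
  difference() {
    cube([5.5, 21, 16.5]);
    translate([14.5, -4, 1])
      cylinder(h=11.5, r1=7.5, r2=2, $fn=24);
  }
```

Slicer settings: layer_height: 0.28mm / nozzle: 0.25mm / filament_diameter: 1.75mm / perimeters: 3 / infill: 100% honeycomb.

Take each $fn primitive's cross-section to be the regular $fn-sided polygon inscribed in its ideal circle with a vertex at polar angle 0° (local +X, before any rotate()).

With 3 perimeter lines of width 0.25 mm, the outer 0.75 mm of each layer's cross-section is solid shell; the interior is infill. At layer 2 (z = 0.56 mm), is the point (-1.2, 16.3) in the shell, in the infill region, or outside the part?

At z = 0.56 mm: the cube is present — its section is the full 5.5×21 rectangle; the cone at (14.5, -4) does not reach this height (z outside [1, 12.5]); Taking the first minus the rest: none of the subtracted shapes is present at this height, so the 5.5×21 cube is unchanged — 1 connected region; (whole slice rotated 10° about Z — lengths, areas and connectivity unchanged). Overall, the cross-section is a single solid region. Undo the 10° rotation: the query point maps to (1.649, 16.261) in the un-rotated model frame. The nearest boundary edge runs (0.00, 21.00)→(0.00, 0.00); distance from the point to it = 1.65 mm. The point is inside the cross-section and 1.65 mm from the nearest boundary — more than the 0.75 mm shell width (3 × 0.25), so it's in the infill interior.

infill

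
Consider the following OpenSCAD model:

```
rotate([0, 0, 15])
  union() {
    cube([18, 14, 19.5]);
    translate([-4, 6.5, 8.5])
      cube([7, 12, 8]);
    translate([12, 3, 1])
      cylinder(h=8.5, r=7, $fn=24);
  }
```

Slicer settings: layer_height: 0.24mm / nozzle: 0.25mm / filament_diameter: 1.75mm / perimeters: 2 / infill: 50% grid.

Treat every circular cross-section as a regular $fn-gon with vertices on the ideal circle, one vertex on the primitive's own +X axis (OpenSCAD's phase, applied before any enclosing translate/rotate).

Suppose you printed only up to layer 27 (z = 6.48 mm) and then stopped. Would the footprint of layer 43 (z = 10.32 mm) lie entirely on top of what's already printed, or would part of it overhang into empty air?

Compare the two slices. At z = 6.48: the cube (footprint 18×14) is included at this height (area 252.00 mm²); the cube at (-4, 6.5) is not intersected at this z (z outside [8.5, 16.5]); the r=7 cylinder at (12, 3) contributes a regular 24-gon of circumradius 7 (area = (24/2)·7.000²·sin(360°/24) = 152.19 mm²); Combining (union): the regions partially overlap — summed areas 404.19 mm² minus the doubly-counted overlap 112.01 mm² gives 292.18 mm² — area = 292.18 mm²; (whole slice rotated 15° about Z — lengths, areas and connectivity unchanged). At z = 10.32: the cube is present — its section is the full 18×14 rectangle (area 252.00 mm²); the cube at (-4, 6.5) is present — its section is the full 7×12 rectangle (area 84.00 mm²); the cylinder at (12, 3) is absent (z outside [1, 9.5]); Taking the union: the regions partially overlap — summed areas 336.00 mm² minus the doubly-counted overlap 22.50 mm² gives 313.50 mm² — area = 313.50 mm²; (whole slice rotated 15° about Z — lengths, areas and connectivity unchanged). Checking containment: at z = 10.32 the cross-section extends beyond the z = 6.48 cross-section by about 61.50 mm².

part overhangs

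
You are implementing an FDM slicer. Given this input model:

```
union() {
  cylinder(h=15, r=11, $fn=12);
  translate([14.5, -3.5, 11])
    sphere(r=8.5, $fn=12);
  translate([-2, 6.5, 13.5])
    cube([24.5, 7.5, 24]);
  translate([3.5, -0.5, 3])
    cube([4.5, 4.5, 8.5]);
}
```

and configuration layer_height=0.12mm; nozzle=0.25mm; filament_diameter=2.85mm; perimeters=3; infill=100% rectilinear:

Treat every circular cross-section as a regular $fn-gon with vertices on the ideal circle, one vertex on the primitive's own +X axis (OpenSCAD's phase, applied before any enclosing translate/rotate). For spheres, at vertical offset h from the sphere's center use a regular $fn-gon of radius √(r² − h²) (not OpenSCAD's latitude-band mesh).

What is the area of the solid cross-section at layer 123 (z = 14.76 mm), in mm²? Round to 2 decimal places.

664.58 mm²

At z = 14.76 mm: the r=11 cylinder gives a regular 12-gon of circumradius 11 (constant along its height) (area = (12/2)·11.000²·sin(360°/12) = 363.00 mm²); the r=8.5 sphere at (14.5, -3.5) slices to a regular 12-gon of circumradius 7.623 (√(r²−h²) with h=3.76 from center) (area = (12/2)·7.623²·sin(360°/12) = 174.34 mm²); the cube at (-2, 6.5) (footprint 24.5×7.5) is included at this height (area 183.75 mm²); the cube at (3.5, -0.5) is absent (z outside [3, 11.5]); Taking the union: the regions partially overlap — summed areas 721.09 mm² minus the doubly-counted overlap 56.51 mm² gives 664.58 mm² — area = 664.58 mm². Overall, the cross-section is a single solid region. Net area = 664.58 mm².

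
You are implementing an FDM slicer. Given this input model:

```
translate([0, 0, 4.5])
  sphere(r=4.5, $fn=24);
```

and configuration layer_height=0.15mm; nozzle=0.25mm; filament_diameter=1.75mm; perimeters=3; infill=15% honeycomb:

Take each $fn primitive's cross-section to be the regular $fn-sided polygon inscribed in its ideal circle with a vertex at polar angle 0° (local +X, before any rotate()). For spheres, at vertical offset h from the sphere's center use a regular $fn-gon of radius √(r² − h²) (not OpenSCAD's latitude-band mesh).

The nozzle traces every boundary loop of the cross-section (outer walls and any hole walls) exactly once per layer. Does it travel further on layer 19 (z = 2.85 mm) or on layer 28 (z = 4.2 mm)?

layer 28 (z = 4.2 mm)

Layer 19 (z = 2.85): the r=4.5 sphere contributes a regular 24-gon of circumradius √(4.5²−1.65²) = 4.187 (perimeter = 2·24·4.187·sin(180°/24) = 26.23 mm). So its perimeter = 26.23 mm. Layer 28 (z = 4.2): the r=4.5 sphere contributes a regular 24-gon of circumradius √(4.5²−0.3²) = 4.490 (perimeter = 2·24·4.490·sin(180°/24) = 28.13 mm). So its perimeter = 28.13 mm. Layer 28 is larger (28.13 vs 26.23 mm).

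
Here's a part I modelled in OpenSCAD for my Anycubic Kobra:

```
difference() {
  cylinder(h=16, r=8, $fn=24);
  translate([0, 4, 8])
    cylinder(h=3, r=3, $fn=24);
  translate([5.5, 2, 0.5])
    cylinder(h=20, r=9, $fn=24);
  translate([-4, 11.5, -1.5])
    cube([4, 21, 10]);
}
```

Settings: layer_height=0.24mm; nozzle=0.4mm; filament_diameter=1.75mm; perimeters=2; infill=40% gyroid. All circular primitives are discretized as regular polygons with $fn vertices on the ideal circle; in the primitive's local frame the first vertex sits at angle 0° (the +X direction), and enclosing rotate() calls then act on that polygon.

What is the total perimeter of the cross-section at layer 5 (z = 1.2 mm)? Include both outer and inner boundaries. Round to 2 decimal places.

47.23 mm

At z = 1.2 mm: the r=8 cylinder gives a regular 24-gon of circumradius 8 (constant along its height) (perimeter = 2·24·8.000·sin(180°/24) = 50.12 mm); the cylinder at (0, 4) is absent (z outside [8, 11]); the r=9 cylinder at (5.5, 2) gives a regular 24-gon of circumradius 9 (constant along its height) (perimeter = 2·24·9.000·sin(180°/24) = 56.39 mm); the cube at (-4, 11.5) (footprint 4×21) is included at this height (perimeter 50.00 mm); Subtracting the remaining from the first: starting from the r=8 cylinder, the r=9 cylinder at (5.5, 2) partially overlaps it — only the 126.73 mm² overlap (of its 251.57 mm²) is removed, clipping the outline; the 4×21 cube at (-4, 11.5) misses the remaining region (no effect) — boundary = 47.23 mm. Overall, the cross-section is a single solid region. Total boundary length (outer) = 47.23 mm.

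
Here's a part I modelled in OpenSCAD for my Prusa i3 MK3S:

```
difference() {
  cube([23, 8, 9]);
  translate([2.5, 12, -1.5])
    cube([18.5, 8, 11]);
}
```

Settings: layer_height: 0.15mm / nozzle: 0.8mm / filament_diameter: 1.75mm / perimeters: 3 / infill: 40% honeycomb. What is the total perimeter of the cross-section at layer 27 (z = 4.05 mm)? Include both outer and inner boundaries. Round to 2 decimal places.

At z = 4.05 mm: the cube (footprint 23×8) is included at this height (perimeter 62.00 mm); the 18.5×8 cube at (2.5, 12) contributes its full rectangle (perimeter 53.00 mm); Taking the first minus the rest: starting from the 23×8 cube, the 18.5×8 cube at (2.5, 12) misses the remaining region (no effect) — boundary = 62.00 mm. Overall, the cross-section is a single solid region. Total boundary length (outer) = 62.00 mm.

62.00 mm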